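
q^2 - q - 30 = (q - 6)*(q + 5)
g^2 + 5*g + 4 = (g + 1)*(g + 4)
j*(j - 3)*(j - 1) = j^3 - 4*j^2 + 3*j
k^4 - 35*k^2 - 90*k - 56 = (k - 7)*(k + 1)*(k + 2)*(k + 4)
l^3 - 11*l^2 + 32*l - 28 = (l - 7)*(l - 2)^2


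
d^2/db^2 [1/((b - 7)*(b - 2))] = 2*((b - 7)^2 + (b - 7)*(b - 2) + (b - 2)^2)/((b - 7)^3*(b - 2)^3)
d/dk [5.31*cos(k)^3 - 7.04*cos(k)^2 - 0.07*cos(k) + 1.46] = (-15.93*cos(k)^2 + 14.08*cos(k) + 0.07)*sin(k)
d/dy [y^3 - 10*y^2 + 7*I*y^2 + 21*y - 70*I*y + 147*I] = 3*y^2 + y*(-20 + 14*I) + 21 - 70*I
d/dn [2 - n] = -1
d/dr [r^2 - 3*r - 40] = 2*r - 3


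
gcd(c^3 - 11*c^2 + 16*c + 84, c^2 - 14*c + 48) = c - 6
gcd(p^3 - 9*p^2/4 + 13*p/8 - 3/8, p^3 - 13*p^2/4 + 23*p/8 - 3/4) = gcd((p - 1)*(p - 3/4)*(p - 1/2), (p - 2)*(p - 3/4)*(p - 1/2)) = p^2 - 5*p/4 + 3/8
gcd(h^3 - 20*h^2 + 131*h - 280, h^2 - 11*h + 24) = h - 8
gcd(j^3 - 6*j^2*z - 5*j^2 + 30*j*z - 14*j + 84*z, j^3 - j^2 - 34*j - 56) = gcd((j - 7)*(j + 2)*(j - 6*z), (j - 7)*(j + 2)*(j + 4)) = j^2 - 5*j - 14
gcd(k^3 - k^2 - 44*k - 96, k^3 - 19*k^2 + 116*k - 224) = k - 8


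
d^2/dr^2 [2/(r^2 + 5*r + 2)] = 4*(-r^2 - 5*r + (2*r + 5)^2 - 2)/(r^2 + 5*r + 2)^3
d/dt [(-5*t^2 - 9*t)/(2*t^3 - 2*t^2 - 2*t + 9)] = (10*t^4 + 36*t^3 - 8*t^2 - 90*t - 81)/(4*t^6 - 8*t^5 - 4*t^4 + 44*t^3 - 32*t^2 - 36*t + 81)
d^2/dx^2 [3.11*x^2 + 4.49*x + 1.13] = 6.22000000000000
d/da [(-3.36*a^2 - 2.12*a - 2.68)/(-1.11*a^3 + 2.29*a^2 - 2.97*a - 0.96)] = (-3.7296*a^4 - 4.7064*a^3 + 5.9096*a^2 + 18.7256*a - 5.9244)/(1.2321*a^6 - 5.0838*a^5 + 11.8375*a^4 - 11.4714*a^3 + 4.4241*a^2 + 5.7024*a + 0.9216)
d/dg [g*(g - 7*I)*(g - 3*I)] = 3*g^2 - 20*I*g - 21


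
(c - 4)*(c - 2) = c^2 - 6*c + 8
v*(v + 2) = v^2 + 2*v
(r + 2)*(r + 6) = r^2 + 8*r + 12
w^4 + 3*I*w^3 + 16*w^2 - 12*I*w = w*(w - 2*I)*(w - I)*(w + 6*I)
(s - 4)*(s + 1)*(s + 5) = s^3 + 2*s^2 - 19*s - 20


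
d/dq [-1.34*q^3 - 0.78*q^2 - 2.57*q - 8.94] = -4.02*q^2 - 1.56*q - 2.57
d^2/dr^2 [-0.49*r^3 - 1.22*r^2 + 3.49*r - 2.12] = -2.94*r - 2.44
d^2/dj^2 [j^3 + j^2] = 6*j + 2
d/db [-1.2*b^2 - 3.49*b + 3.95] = -2.4*b - 3.49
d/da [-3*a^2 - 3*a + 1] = -6*a - 3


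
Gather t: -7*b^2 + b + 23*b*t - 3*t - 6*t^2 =-7*b^2 + b - 6*t^2 + t*(23*b - 3)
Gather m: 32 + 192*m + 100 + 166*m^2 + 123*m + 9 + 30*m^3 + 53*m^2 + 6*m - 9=30*m^3 + 219*m^2 + 321*m + 132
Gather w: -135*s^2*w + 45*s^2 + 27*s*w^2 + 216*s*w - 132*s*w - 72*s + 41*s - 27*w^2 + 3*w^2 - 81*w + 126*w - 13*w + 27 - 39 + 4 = 45*s^2 - 31*s + w^2*(27*s - 24) + w*(-135*s^2 + 84*s + 32) - 8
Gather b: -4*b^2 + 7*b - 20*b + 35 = -4*b^2 - 13*b + 35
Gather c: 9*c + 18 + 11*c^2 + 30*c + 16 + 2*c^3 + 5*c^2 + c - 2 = 2*c^3 + 16*c^2 + 40*c + 32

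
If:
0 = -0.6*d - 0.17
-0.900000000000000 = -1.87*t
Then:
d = -0.28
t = 0.48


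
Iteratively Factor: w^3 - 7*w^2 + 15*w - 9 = (w - 3)*(w^2 - 4*w + 3) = (w - 3)^2*(w - 1)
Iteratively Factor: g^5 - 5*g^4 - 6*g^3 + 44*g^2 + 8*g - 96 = (g - 2)*(g^4 - 3*g^3 - 12*g^2 + 20*g + 48) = (g - 3)*(g - 2)*(g^3 - 12*g - 16) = (g - 3)*(g - 2)*(g + 2)*(g^2 - 2*g - 8) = (g - 4)*(g - 3)*(g - 2)*(g + 2)*(g + 2)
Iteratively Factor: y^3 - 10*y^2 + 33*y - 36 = (y - 3)*(y^2 - 7*y + 12) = (y - 4)*(y - 3)*(y - 3)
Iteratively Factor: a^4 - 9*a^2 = (a - 3)*(a^3 + 3*a^2) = a*(a - 3)*(a^2 + 3*a) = a*(a - 3)*(a + 3)*(a)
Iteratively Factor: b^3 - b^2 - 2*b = (b + 1)*(b^2 - 2*b) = (b - 2)*(b + 1)*(b)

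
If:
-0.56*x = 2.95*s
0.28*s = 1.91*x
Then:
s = 0.00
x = 0.00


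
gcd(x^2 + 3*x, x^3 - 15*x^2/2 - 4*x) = x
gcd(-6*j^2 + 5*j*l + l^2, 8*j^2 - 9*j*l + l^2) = j - l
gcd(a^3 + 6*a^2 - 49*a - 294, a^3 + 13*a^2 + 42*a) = a^2 + 13*a + 42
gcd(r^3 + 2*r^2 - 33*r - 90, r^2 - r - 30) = r^2 - r - 30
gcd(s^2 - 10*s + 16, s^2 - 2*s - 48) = s - 8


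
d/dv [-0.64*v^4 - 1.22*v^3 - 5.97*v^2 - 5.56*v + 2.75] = -2.56*v^3 - 3.66*v^2 - 11.94*v - 5.56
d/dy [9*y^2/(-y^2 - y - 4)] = 9*y*(-y - 8)/(y^4 + 2*y^3 + 9*y^2 + 8*y + 16)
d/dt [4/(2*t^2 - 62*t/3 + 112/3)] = 6*(31 - 6*t)/(3*t^2 - 31*t + 56)^2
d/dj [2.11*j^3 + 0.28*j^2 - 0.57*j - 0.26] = 6.33*j^2 + 0.56*j - 0.57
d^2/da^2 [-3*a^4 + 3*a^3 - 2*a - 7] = 18*a*(1 - 2*a)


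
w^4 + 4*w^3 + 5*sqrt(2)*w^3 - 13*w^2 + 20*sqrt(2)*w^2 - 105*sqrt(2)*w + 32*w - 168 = (w - 3)*(w + 7)*(w + sqrt(2))*(w + 4*sqrt(2))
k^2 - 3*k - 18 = (k - 6)*(k + 3)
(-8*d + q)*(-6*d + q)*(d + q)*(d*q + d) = 48*d^4*q + 48*d^4 + 34*d^3*q^2 + 34*d^3*q - 13*d^2*q^3 - 13*d^2*q^2 + d*q^4 + d*q^3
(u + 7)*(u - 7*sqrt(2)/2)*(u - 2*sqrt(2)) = u^3 - 11*sqrt(2)*u^2/2 + 7*u^2 - 77*sqrt(2)*u/2 + 14*u + 98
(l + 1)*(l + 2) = l^2 + 3*l + 2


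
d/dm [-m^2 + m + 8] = 1 - 2*m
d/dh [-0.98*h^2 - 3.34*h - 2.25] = -1.96*h - 3.34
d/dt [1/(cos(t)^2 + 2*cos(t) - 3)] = 2*(cos(t) + 1)*sin(t)/(cos(t)^2 + 2*cos(t) - 3)^2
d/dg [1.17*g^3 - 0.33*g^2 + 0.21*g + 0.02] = 3.51*g^2 - 0.66*g + 0.21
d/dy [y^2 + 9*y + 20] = 2*y + 9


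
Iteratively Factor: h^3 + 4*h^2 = (h + 4)*(h^2) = h*(h + 4)*(h)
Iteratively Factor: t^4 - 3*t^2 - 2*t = (t + 1)*(t^3 - t^2 - 2*t) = t*(t + 1)*(t^2 - t - 2) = t*(t - 2)*(t + 1)*(t + 1)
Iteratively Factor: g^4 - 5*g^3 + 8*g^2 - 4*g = (g - 2)*(g^3 - 3*g^2 + 2*g) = g*(g - 2)*(g^2 - 3*g + 2) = g*(g - 2)*(g - 1)*(g - 2)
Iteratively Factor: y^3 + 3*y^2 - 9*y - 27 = (y + 3)*(y^2 - 9) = (y - 3)*(y + 3)*(y + 3)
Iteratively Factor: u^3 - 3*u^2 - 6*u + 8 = (u - 4)*(u^2 + u - 2) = (u - 4)*(u + 2)*(u - 1)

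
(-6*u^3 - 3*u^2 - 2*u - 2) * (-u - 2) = 6*u^4 + 15*u^3 + 8*u^2 + 6*u + 4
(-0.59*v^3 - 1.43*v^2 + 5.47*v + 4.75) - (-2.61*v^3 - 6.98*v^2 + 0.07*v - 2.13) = 2.02*v^3 + 5.55*v^2 + 5.4*v + 6.88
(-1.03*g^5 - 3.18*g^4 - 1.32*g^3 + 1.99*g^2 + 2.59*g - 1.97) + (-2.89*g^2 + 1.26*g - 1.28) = -1.03*g^5 - 3.18*g^4 - 1.32*g^3 - 0.9*g^2 + 3.85*g - 3.25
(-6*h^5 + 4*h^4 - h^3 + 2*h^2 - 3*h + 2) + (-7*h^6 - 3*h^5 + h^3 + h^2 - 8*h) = -7*h^6 - 9*h^5 + 4*h^4 + 3*h^2 - 11*h + 2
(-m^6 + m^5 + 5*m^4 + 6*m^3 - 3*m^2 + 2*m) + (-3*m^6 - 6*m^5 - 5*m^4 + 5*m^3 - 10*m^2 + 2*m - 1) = -4*m^6 - 5*m^5 + 11*m^3 - 13*m^2 + 4*m - 1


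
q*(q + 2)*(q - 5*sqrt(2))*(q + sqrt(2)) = q^4 - 4*sqrt(2)*q^3 + 2*q^3 - 8*sqrt(2)*q^2 - 10*q^2 - 20*q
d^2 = d^2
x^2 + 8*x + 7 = (x + 1)*(x + 7)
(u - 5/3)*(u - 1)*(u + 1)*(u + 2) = u^4 + u^3/3 - 13*u^2/3 - u/3 + 10/3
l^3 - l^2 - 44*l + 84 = (l - 6)*(l - 2)*(l + 7)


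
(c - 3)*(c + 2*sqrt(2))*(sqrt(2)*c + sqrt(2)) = sqrt(2)*c^3 - 2*sqrt(2)*c^2 + 4*c^2 - 8*c - 3*sqrt(2)*c - 12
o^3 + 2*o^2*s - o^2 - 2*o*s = o*(o - 1)*(o + 2*s)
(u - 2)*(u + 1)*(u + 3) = u^3 + 2*u^2 - 5*u - 6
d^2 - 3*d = d*(d - 3)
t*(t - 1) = t^2 - t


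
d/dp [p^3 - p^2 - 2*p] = 3*p^2 - 2*p - 2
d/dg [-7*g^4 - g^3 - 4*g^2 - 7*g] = -28*g^3 - 3*g^2 - 8*g - 7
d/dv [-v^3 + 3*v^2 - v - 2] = -3*v^2 + 6*v - 1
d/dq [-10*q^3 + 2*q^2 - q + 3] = -30*q^2 + 4*q - 1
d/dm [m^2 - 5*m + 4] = 2*m - 5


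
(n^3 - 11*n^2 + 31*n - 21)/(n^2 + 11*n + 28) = (n^3 - 11*n^2 + 31*n - 21)/(n^2 + 11*n + 28)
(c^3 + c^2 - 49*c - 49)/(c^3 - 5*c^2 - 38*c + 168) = (c^2 + 8*c + 7)/(c^2 + 2*c - 24)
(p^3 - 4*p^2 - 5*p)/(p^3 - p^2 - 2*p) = (p - 5)/(p - 2)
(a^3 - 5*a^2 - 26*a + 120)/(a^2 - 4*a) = a - 1 - 30/a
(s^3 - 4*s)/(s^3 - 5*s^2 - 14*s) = (s - 2)/(s - 7)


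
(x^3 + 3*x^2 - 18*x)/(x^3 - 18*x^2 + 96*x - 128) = x*(x^2 + 3*x - 18)/(x^3 - 18*x^2 + 96*x - 128)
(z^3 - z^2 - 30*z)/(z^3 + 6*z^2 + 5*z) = (z - 6)/(z + 1)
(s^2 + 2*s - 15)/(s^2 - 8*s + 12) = (s^2 + 2*s - 15)/(s^2 - 8*s + 12)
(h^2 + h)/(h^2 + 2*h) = (h + 1)/(h + 2)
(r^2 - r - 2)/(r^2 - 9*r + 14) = (r + 1)/(r - 7)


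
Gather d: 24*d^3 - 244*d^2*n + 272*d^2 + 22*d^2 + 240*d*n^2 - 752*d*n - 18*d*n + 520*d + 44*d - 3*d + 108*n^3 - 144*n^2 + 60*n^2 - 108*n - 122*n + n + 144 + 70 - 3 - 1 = 24*d^3 + d^2*(294 - 244*n) + d*(240*n^2 - 770*n + 561) + 108*n^3 - 84*n^2 - 229*n + 210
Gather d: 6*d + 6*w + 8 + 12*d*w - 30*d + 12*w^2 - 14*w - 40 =d*(12*w - 24) + 12*w^2 - 8*w - 32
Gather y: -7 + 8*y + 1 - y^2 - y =-y^2 + 7*y - 6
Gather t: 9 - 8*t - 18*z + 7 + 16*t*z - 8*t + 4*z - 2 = t*(16*z - 16) - 14*z + 14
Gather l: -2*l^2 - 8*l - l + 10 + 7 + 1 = -2*l^2 - 9*l + 18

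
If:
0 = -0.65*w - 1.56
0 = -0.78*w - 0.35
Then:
No Solution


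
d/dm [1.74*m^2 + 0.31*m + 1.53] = 3.48*m + 0.31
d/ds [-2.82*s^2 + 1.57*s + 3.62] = 1.57 - 5.64*s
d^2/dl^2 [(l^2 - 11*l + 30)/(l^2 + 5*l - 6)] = 8*(-4*l^3 + 27*l^2 + 63*l + 159)/(l^6 + 15*l^5 + 57*l^4 - 55*l^3 - 342*l^2 + 540*l - 216)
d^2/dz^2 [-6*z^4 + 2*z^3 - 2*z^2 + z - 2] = -72*z^2 + 12*z - 4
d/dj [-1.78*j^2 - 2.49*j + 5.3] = -3.56*j - 2.49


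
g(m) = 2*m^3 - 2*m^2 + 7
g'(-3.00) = 66.00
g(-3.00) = -65.00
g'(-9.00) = 522.00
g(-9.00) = -1613.00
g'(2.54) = 28.55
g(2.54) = 26.87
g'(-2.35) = 42.54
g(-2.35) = -30.00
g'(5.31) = 147.94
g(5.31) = 250.05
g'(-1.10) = 11.66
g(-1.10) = 1.92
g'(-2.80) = 58.24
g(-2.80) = -52.58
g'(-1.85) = 27.94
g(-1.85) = -12.51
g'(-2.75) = 56.38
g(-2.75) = -49.72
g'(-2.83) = 59.37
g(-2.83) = -54.35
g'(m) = 6*m^2 - 4*m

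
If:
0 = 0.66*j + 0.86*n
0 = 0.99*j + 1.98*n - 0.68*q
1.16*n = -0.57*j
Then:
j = 0.00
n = 0.00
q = 0.00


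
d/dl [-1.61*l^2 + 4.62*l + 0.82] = 4.62 - 3.22*l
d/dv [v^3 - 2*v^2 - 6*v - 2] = 3*v^2 - 4*v - 6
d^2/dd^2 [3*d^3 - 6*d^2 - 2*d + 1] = 18*d - 12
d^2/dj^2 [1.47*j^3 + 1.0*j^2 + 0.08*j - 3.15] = 8.82*j + 2.0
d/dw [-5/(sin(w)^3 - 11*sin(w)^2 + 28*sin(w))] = 5*(3*cos(w) - 22/tan(w) + 28*cos(w)/sin(w)^2)/((sin(w) - 7)^2*(sin(w) - 4)^2)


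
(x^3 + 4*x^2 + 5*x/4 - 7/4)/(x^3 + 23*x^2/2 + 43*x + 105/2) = (2*x^2 + x - 1)/(2*(x^2 + 8*x + 15))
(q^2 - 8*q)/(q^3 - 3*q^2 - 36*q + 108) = q*(q - 8)/(q^3 - 3*q^2 - 36*q + 108)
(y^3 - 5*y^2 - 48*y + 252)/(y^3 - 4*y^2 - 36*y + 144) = (y^2 + y - 42)/(y^2 + 2*y - 24)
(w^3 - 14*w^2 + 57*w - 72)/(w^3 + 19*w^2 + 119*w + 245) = (w^3 - 14*w^2 + 57*w - 72)/(w^3 + 19*w^2 + 119*w + 245)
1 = 1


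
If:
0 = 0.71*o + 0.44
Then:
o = -0.62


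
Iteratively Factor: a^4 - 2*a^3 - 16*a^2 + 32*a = (a)*(a^3 - 2*a^2 - 16*a + 32) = a*(a - 2)*(a^2 - 16) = a*(a - 4)*(a - 2)*(a + 4)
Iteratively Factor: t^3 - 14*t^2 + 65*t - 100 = (t - 4)*(t^2 - 10*t + 25) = (t - 5)*(t - 4)*(t - 5)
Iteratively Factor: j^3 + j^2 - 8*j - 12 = (j + 2)*(j^2 - j - 6) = (j + 2)^2*(j - 3)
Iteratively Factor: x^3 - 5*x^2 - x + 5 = (x - 5)*(x^2 - 1) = (x - 5)*(x + 1)*(x - 1)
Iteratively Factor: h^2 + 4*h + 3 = (h + 1)*(h + 3)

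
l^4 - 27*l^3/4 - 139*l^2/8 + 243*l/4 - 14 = (l - 8)*(l - 2)*(l - 1/4)*(l + 7/2)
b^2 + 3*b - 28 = (b - 4)*(b + 7)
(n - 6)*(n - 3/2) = n^2 - 15*n/2 + 9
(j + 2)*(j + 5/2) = j^2 + 9*j/2 + 5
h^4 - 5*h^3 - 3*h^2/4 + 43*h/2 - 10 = (h - 4)*(h - 5/2)*(h - 1/2)*(h + 2)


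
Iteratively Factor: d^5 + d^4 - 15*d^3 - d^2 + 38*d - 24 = (d - 3)*(d^4 + 4*d^3 - 3*d^2 - 10*d + 8) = (d - 3)*(d - 1)*(d^3 + 5*d^2 + 2*d - 8) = (d - 3)*(d - 1)*(d + 4)*(d^2 + d - 2) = (d - 3)*(d - 1)^2*(d + 4)*(d + 2)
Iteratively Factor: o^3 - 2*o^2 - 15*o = (o - 5)*(o^2 + 3*o) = (o - 5)*(o + 3)*(o)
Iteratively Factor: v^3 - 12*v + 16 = (v + 4)*(v^2 - 4*v + 4) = (v - 2)*(v + 4)*(v - 2)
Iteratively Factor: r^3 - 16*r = (r - 4)*(r^2 + 4*r) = (r - 4)*(r + 4)*(r)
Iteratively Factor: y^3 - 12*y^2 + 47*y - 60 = (y - 3)*(y^2 - 9*y + 20) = (y - 5)*(y - 3)*(y - 4)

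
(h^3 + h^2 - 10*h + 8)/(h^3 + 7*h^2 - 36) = (h^2 + 3*h - 4)/(h^2 + 9*h + 18)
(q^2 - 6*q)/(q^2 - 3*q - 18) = q/(q + 3)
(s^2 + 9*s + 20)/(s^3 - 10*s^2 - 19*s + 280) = (s + 4)/(s^2 - 15*s + 56)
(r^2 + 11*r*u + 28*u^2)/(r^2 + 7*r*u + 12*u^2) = (r + 7*u)/(r + 3*u)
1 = 1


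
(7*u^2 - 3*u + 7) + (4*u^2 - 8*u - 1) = 11*u^2 - 11*u + 6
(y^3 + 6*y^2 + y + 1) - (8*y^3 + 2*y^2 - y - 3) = -7*y^3 + 4*y^2 + 2*y + 4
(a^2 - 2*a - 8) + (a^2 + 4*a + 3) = 2*a^2 + 2*a - 5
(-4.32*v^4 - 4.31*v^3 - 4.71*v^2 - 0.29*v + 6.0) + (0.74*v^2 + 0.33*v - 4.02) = -4.32*v^4 - 4.31*v^3 - 3.97*v^2 + 0.04*v + 1.98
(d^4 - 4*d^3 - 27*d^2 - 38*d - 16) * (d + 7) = d^5 + 3*d^4 - 55*d^3 - 227*d^2 - 282*d - 112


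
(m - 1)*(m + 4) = m^2 + 3*m - 4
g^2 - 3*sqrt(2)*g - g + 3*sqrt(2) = (g - 1)*(g - 3*sqrt(2))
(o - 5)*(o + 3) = o^2 - 2*o - 15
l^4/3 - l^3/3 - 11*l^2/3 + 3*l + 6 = (l/3 + 1/3)*(l - 3)*(l - 2)*(l + 3)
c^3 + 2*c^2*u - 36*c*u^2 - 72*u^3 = (c - 6*u)*(c + 2*u)*(c + 6*u)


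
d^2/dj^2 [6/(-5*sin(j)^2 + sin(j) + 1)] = 6*(-100*sin(j)^4 + 15*sin(j)^3 + 129*sin(j)^2 - 29*sin(j) + 12)/(-5*sin(j)^2 + sin(j) + 1)^3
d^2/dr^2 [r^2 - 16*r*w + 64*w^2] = 2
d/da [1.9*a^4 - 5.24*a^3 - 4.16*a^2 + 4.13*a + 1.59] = 7.6*a^3 - 15.72*a^2 - 8.32*a + 4.13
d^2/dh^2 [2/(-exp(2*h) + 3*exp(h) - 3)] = 2*(-2*(2*exp(h) - 3)^2*exp(h) + (4*exp(h) - 3)*(exp(2*h) - 3*exp(h) + 3))*exp(h)/(exp(2*h) - 3*exp(h) + 3)^3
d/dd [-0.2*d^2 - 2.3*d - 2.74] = -0.4*d - 2.3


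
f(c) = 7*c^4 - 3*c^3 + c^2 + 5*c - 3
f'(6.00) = 5741.00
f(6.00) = 8487.00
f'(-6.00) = -6379.00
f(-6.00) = 9723.00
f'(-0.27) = 3.25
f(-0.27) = -4.18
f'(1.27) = 50.38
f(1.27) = 17.03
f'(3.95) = 1598.11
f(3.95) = 1551.53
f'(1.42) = 69.86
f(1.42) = 25.99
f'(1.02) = 27.39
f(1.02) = 7.53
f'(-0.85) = -20.40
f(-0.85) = -1.03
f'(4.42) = 2255.84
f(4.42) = 2451.28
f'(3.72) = 1329.30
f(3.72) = 1215.51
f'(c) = 28*c^3 - 9*c^2 + 2*c + 5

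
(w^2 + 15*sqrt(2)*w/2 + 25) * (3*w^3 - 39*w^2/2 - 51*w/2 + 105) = 3*w^5 - 39*w^4/2 + 45*sqrt(2)*w^4/2 - 585*sqrt(2)*w^3/4 + 99*w^3/2 - 765*w^2/2 - 765*sqrt(2)*w^2/4 - 1275*w/2 + 1575*sqrt(2)*w/2 + 2625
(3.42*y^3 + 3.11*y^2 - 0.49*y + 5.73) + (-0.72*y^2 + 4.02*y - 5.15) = 3.42*y^3 + 2.39*y^2 + 3.53*y + 0.58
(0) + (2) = 2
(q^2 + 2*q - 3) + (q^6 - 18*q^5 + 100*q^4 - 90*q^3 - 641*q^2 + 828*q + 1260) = q^6 - 18*q^5 + 100*q^4 - 90*q^3 - 640*q^2 + 830*q + 1257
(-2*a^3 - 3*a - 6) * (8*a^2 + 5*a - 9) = -16*a^5 - 10*a^4 - 6*a^3 - 63*a^2 - 3*a + 54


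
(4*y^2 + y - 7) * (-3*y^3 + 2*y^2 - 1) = -12*y^5 + 5*y^4 + 23*y^3 - 18*y^2 - y + 7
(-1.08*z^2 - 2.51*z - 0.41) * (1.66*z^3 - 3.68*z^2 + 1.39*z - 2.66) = -1.7928*z^5 - 0.192199999999999*z^4 + 7.055*z^3 + 0.892700000000001*z^2 + 6.1067*z + 1.0906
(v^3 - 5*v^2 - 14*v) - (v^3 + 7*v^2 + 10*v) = -12*v^2 - 24*v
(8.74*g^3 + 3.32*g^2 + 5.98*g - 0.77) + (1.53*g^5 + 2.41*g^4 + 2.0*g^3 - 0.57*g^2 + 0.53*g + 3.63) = 1.53*g^5 + 2.41*g^4 + 10.74*g^3 + 2.75*g^2 + 6.51*g + 2.86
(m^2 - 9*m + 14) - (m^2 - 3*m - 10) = 24 - 6*m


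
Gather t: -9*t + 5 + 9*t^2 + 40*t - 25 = 9*t^2 + 31*t - 20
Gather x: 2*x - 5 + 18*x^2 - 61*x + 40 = 18*x^2 - 59*x + 35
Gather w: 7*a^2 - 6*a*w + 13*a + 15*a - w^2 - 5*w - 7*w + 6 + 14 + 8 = 7*a^2 + 28*a - w^2 + w*(-6*a - 12) + 28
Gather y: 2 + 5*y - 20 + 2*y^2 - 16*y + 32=2*y^2 - 11*y + 14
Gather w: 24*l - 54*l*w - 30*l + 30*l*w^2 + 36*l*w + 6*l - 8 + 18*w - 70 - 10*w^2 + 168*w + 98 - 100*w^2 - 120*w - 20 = w^2*(30*l - 110) + w*(66 - 18*l)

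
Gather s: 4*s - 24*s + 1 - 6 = -20*s - 5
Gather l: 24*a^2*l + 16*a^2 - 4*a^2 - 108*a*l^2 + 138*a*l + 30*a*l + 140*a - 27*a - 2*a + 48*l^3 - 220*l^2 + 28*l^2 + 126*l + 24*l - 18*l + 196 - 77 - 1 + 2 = 12*a^2 + 111*a + 48*l^3 + l^2*(-108*a - 192) + l*(24*a^2 + 168*a + 132) + 120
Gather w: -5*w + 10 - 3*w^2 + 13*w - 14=-3*w^2 + 8*w - 4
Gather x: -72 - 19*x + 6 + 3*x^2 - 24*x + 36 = 3*x^2 - 43*x - 30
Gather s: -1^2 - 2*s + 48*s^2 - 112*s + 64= 48*s^2 - 114*s + 63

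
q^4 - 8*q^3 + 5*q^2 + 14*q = q*(q - 7)*(q - 2)*(q + 1)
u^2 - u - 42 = (u - 7)*(u + 6)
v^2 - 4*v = v*(v - 4)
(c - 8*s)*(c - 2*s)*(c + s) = c^3 - 9*c^2*s + 6*c*s^2 + 16*s^3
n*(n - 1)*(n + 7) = n^3 + 6*n^2 - 7*n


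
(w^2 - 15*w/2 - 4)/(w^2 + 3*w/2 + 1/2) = (w - 8)/(w + 1)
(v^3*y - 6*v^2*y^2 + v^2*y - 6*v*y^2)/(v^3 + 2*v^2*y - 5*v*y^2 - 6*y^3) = v*y*(v^2 - 6*v*y + v - 6*y)/(v^3 + 2*v^2*y - 5*v*y^2 - 6*y^3)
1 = 1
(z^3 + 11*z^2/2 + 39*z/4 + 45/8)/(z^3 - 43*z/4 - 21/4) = (8*z^3 + 44*z^2 + 78*z + 45)/(2*(4*z^3 - 43*z - 21))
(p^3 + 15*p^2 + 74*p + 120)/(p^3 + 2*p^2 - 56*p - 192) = (p + 5)/(p - 8)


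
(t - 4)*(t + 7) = t^2 + 3*t - 28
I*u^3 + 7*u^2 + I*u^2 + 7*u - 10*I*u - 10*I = (u - 5*I)*(u - 2*I)*(I*u + I)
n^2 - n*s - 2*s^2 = (n - 2*s)*(n + s)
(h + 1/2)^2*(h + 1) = h^3 + 2*h^2 + 5*h/4 + 1/4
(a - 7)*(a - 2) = a^2 - 9*a + 14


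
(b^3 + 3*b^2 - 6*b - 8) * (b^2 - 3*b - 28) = b^5 - 43*b^3 - 74*b^2 + 192*b + 224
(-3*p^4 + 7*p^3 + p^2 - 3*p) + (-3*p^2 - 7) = -3*p^4 + 7*p^3 - 2*p^2 - 3*p - 7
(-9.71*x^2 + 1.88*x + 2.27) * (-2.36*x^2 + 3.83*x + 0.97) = 22.9156*x^4 - 41.6261*x^3 - 7.5755*x^2 + 10.5177*x + 2.2019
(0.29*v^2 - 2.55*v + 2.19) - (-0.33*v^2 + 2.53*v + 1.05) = 0.62*v^2 - 5.08*v + 1.14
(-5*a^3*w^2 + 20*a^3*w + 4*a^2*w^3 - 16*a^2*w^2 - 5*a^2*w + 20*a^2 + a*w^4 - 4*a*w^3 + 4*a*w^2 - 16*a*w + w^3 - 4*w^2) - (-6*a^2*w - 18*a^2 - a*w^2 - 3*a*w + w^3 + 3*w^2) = -5*a^3*w^2 + 20*a^3*w + 4*a^2*w^3 - 16*a^2*w^2 + a^2*w + 38*a^2 + a*w^4 - 4*a*w^3 + 5*a*w^2 - 13*a*w - 7*w^2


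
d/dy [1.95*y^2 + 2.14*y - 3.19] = 3.9*y + 2.14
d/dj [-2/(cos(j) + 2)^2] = -4*sin(j)/(cos(j) + 2)^3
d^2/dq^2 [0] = 0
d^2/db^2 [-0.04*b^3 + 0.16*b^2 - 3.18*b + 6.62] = 0.32 - 0.24*b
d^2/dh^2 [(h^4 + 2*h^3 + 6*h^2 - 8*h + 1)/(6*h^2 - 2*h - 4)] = (9*h^6 - 9*h^5 - 15*h^4 - 24*h^3 + 171*h^2 - 129*h + 47)/(27*h^6 - 27*h^5 - 45*h^4 + 35*h^3 + 30*h^2 - 12*h - 8)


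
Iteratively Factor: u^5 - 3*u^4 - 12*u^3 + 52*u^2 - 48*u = (u)*(u^4 - 3*u^3 - 12*u^2 + 52*u - 48) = u*(u + 4)*(u^3 - 7*u^2 + 16*u - 12) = u*(u - 2)*(u + 4)*(u^2 - 5*u + 6) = u*(u - 3)*(u - 2)*(u + 4)*(u - 2)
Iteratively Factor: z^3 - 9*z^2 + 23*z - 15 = (z - 3)*(z^2 - 6*z + 5) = (z - 3)*(z - 1)*(z - 5)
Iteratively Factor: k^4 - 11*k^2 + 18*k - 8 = (k - 1)*(k^3 + k^2 - 10*k + 8) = (k - 2)*(k - 1)*(k^2 + 3*k - 4) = (k - 2)*(k - 1)*(k + 4)*(k - 1)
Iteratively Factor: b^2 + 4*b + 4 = (b + 2)*(b + 2)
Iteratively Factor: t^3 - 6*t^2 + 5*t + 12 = (t - 3)*(t^2 - 3*t - 4) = (t - 3)*(t + 1)*(t - 4)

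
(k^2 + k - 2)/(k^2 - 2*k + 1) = (k + 2)/(k - 1)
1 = 1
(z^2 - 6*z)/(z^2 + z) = (z - 6)/(z + 1)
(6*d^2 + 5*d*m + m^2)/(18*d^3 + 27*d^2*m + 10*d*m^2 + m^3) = (2*d + m)/(6*d^2 + 7*d*m + m^2)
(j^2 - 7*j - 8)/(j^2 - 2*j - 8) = (-j^2 + 7*j + 8)/(-j^2 + 2*j + 8)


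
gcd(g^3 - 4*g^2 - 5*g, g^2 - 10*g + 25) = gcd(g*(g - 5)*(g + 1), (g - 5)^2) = g - 5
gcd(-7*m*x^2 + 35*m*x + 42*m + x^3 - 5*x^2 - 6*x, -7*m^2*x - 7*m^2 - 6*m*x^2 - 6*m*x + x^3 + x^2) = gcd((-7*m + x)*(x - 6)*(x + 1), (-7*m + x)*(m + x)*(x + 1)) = -7*m*x - 7*m + x^2 + x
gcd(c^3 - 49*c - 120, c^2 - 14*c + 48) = c - 8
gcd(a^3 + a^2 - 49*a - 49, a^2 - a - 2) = a + 1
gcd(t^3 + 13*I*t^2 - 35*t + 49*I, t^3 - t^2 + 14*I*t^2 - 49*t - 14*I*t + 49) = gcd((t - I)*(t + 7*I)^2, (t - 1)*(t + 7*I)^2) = t^2 + 14*I*t - 49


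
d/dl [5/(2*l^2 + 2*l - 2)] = 5*(-2*l - 1)/(2*(l^2 + l - 1)^2)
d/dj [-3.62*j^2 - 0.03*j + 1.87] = -7.24*j - 0.03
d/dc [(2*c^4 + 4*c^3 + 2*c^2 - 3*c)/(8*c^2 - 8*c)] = (c^3/2 - c^2/4 - c + 1/8)/(c^2 - 2*c + 1)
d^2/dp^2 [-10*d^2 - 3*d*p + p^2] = 2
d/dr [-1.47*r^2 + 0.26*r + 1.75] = 0.26 - 2.94*r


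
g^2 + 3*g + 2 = (g + 1)*(g + 2)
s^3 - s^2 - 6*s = s*(s - 3)*(s + 2)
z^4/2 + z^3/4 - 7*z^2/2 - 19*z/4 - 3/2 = (z/2 + 1/2)*(z - 3)*(z + 1/2)*(z + 2)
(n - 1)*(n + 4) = n^2 + 3*n - 4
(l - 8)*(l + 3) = l^2 - 5*l - 24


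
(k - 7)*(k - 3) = k^2 - 10*k + 21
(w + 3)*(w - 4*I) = w^2 + 3*w - 4*I*w - 12*I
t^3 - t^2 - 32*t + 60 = (t - 5)*(t - 2)*(t + 6)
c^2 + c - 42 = (c - 6)*(c + 7)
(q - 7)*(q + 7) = q^2 - 49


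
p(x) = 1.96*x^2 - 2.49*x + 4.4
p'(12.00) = 44.55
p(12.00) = 256.76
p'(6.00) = 21.03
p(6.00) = 60.02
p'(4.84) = 16.48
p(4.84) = 38.26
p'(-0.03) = -2.61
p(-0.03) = 4.48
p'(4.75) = 16.13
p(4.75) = 36.80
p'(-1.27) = -7.47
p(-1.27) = 10.72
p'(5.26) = 18.13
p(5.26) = 45.53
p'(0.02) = -2.41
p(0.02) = 4.35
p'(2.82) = 8.56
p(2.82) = 12.96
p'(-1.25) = -7.39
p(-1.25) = 10.58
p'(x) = 3.92*x - 2.49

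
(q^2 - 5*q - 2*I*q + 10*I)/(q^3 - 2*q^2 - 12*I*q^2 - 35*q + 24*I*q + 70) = (q^2 - q*(5 + 2*I) + 10*I)/(q^3 - 2*q^2*(1 + 6*I) + q*(-35 + 24*I) + 70)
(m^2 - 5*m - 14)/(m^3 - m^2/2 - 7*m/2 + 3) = 2*(m - 7)/(2*m^2 - 5*m + 3)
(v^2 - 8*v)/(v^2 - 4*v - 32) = v/(v + 4)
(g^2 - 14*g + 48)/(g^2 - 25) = (g^2 - 14*g + 48)/(g^2 - 25)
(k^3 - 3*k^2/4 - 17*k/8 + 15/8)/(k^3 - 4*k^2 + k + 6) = (8*k^3 - 6*k^2 - 17*k + 15)/(8*(k^3 - 4*k^2 + k + 6))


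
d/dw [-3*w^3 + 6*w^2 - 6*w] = -9*w^2 + 12*w - 6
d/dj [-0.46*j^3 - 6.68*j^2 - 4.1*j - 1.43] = -1.38*j^2 - 13.36*j - 4.1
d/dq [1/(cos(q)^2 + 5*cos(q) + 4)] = (2*cos(q) + 5)*sin(q)/(cos(q)^2 + 5*cos(q) + 4)^2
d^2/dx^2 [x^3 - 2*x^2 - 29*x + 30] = 6*x - 4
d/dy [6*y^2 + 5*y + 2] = 12*y + 5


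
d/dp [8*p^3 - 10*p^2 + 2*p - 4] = 24*p^2 - 20*p + 2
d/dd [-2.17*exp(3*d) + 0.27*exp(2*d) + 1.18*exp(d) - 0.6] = (-6.51*exp(2*d) + 0.54*exp(d) + 1.18)*exp(d)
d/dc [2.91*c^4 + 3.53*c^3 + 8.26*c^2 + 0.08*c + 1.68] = 11.64*c^3 + 10.59*c^2 + 16.52*c + 0.08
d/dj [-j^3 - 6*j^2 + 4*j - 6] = -3*j^2 - 12*j + 4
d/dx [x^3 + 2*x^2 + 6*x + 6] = 3*x^2 + 4*x + 6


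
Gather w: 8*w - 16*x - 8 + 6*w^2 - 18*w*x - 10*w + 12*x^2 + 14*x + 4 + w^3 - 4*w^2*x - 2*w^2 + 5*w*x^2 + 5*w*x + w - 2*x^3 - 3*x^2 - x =w^3 + w^2*(4 - 4*x) + w*(5*x^2 - 13*x - 1) - 2*x^3 + 9*x^2 - 3*x - 4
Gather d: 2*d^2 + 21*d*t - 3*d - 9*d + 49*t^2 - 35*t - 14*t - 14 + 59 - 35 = 2*d^2 + d*(21*t - 12) + 49*t^2 - 49*t + 10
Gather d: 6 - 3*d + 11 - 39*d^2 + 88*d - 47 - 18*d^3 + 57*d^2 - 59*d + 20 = -18*d^3 + 18*d^2 + 26*d - 10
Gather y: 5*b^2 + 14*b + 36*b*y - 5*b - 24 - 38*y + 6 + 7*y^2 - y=5*b^2 + 9*b + 7*y^2 + y*(36*b - 39) - 18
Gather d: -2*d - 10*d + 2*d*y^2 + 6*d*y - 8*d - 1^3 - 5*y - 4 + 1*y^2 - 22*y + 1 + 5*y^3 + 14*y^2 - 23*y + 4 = d*(2*y^2 + 6*y - 20) + 5*y^3 + 15*y^2 - 50*y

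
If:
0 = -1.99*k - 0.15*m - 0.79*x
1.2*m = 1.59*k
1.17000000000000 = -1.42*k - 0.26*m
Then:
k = -0.66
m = -0.88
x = 1.84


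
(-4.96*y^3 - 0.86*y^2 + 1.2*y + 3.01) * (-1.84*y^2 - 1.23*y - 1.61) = 9.1264*y^5 + 7.6832*y^4 + 6.8354*y^3 - 5.6298*y^2 - 5.6343*y - 4.8461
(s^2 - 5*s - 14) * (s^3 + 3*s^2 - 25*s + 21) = s^5 - 2*s^4 - 54*s^3 + 104*s^2 + 245*s - 294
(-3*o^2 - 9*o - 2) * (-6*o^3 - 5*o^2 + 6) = 18*o^5 + 69*o^4 + 57*o^3 - 8*o^2 - 54*o - 12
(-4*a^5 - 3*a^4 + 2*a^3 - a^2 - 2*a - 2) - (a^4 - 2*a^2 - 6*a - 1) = -4*a^5 - 4*a^4 + 2*a^3 + a^2 + 4*a - 1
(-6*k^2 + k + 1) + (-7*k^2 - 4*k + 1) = -13*k^2 - 3*k + 2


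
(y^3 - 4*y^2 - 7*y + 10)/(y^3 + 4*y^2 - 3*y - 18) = (y^3 - 4*y^2 - 7*y + 10)/(y^3 + 4*y^2 - 3*y - 18)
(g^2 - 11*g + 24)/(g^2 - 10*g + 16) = (g - 3)/(g - 2)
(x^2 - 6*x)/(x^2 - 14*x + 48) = x/(x - 8)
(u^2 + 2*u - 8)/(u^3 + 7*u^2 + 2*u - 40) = 1/(u + 5)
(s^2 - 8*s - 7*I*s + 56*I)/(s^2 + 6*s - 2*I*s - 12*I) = (s^2 - s*(8 + 7*I) + 56*I)/(s^2 + 2*s*(3 - I) - 12*I)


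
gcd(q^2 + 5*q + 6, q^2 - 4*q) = 1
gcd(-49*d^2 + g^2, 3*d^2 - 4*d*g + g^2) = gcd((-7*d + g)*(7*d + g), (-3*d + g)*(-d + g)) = 1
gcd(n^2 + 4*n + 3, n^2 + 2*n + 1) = n + 1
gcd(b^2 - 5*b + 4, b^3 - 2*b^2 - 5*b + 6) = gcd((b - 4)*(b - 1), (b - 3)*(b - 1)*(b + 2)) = b - 1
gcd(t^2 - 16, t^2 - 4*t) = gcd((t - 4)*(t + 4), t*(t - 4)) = t - 4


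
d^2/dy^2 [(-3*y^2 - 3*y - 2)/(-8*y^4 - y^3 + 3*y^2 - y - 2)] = 2*(576*y^8 + 1224*y^7 + 1547*y^6 - 111*y^5 - 1104*y^4 - 505*y^3 - 114*y^2 + 24*y + 20)/(512*y^12 + 192*y^11 - 552*y^10 + 49*y^9 + 639*y^8 - 18*y^7 - 303*y^6 + 90*y^5 + 153*y^4 - 23*y^3 - 30*y^2 + 12*y + 8)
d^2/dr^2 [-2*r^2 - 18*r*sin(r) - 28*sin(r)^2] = 18*r*sin(r) + 112*sin(r)^2 - 36*cos(r) - 60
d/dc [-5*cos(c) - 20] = 5*sin(c)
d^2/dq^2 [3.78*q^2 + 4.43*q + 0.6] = 7.56000000000000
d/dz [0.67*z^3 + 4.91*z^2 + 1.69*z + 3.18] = 2.01*z^2 + 9.82*z + 1.69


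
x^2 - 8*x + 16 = (x - 4)^2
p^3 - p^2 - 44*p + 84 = (p - 6)*(p - 2)*(p + 7)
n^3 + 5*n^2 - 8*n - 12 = (n - 2)*(n + 1)*(n + 6)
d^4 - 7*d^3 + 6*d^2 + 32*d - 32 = (d - 4)^2*(d - 1)*(d + 2)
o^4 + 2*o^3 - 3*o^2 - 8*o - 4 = (o - 2)*(o + 1)^2*(o + 2)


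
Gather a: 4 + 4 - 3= 5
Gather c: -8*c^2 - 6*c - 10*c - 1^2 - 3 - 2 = -8*c^2 - 16*c - 6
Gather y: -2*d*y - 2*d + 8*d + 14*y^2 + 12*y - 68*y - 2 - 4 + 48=6*d + 14*y^2 + y*(-2*d - 56) + 42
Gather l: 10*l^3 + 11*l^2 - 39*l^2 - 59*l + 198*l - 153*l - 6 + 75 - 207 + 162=10*l^3 - 28*l^2 - 14*l + 24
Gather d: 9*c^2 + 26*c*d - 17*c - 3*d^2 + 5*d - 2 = 9*c^2 - 17*c - 3*d^2 + d*(26*c + 5) - 2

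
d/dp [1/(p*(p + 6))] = 2*(-p - 3)/(p^2*(p^2 + 12*p + 36))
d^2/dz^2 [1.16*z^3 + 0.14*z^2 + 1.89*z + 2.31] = 6.96*z + 0.28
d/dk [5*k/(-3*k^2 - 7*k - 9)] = 15*(k^2 - 3)/(9*k^4 + 42*k^3 + 103*k^2 + 126*k + 81)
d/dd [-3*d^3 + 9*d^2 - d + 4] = -9*d^2 + 18*d - 1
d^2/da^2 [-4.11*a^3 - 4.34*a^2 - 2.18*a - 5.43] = -24.66*a - 8.68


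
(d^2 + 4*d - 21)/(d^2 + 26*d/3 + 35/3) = 3*(d - 3)/(3*d + 5)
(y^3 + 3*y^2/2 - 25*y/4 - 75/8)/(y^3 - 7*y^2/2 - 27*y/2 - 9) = (y^2 - 25/4)/(y^2 - 5*y - 6)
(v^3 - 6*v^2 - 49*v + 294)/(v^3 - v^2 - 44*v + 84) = (v - 7)/(v - 2)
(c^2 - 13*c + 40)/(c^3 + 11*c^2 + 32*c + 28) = (c^2 - 13*c + 40)/(c^3 + 11*c^2 + 32*c + 28)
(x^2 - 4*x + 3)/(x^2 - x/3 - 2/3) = 3*(x - 3)/(3*x + 2)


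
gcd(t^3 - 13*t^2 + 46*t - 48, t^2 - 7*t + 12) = t - 3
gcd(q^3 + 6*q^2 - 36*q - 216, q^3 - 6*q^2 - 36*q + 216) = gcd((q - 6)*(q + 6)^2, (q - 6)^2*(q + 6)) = q^2 - 36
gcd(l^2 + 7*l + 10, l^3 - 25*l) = l + 5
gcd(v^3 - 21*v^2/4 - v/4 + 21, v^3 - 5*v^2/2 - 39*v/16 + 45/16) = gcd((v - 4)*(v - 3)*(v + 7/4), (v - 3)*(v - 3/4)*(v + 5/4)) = v - 3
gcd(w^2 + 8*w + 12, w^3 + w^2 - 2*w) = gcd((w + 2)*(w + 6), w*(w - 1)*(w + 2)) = w + 2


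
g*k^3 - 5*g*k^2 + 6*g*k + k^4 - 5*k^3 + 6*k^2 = k*(g + k)*(k - 3)*(k - 2)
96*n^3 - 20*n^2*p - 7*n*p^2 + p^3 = (-8*n + p)*(-3*n + p)*(4*n + p)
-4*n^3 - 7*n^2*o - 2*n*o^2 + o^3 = (-4*n + o)*(n + o)^2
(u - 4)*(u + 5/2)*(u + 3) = u^3 + 3*u^2/2 - 29*u/2 - 30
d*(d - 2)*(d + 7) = d^3 + 5*d^2 - 14*d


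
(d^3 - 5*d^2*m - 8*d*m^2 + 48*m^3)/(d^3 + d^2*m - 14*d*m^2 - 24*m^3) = (d - 4*m)/(d + 2*m)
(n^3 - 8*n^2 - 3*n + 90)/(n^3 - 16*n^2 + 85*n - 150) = (n + 3)/(n - 5)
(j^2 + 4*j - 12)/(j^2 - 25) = (j^2 + 4*j - 12)/(j^2 - 25)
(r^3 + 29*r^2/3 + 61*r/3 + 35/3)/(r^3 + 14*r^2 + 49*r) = (3*r^2 + 8*r + 5)/(3*r*(r + 7))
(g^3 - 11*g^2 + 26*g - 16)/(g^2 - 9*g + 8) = g - 2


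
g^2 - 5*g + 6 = (g - 3)*(g - 2)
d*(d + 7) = d^2 + 7*d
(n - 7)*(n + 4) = n^2 - 3*n - 28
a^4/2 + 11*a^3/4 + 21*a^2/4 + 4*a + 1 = (a/2 + 1)*(a + 1/2)*(a + 1)*(a + 2)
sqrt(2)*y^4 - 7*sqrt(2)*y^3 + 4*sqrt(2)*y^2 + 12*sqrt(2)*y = y*(y - 6)*(y - 2)*(sqrt(2)*y + sqrt(2))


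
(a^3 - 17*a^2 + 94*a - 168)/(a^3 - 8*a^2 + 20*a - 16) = (a^2 - 13*a + 42)/(a^2 - 4*a + 4)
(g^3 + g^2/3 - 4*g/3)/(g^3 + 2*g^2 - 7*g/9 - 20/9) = 3*g/(3*g + 5)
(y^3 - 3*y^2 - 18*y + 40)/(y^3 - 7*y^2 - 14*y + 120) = (y - 2)/(y - 6)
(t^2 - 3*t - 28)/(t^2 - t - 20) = (t - 7)/(t - 5)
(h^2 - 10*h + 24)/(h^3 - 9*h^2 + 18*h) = (h - 4)/(h*(h - 3))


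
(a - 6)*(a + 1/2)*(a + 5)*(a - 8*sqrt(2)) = a^4 - 8*sqrt(2)*a^3 - a^3/2 - 61*a^2/2 + 4*sqrt(2)*a^2 - 15*a + 244*sqrt(2)*a + 120*sqrt(2)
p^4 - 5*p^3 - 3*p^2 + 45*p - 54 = (p - 3)^2*(p - 2)*(p + 3)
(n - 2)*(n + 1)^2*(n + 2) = n^4 + 2*n^3 - 3*n^2 - 8*n - 4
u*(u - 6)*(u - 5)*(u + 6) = u^4 - 5*u^3 - 36*u^2 + 180*u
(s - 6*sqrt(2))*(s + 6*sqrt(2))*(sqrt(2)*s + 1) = sqrt(2)*s^3 + s^2 - 72*sqrt(2)*s - 72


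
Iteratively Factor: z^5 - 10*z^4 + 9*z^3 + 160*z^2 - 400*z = (z - 5)*(z^4 - 5*z^3 - 16*z^2 + 80*z) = (z - 5)*(z + 4)*(z^3 - 9*z^2 + 20*z) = (z - 5)^2*(z + 4)*(z^2 - 4*z) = z*(z - 5)^2*(z + 4)*(z - 4)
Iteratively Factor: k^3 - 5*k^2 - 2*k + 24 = (k - 3)*(k^2 - 2*k - 8) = (k - 3)*(k + 2)*(k - 4)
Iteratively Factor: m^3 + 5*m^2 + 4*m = (m)*(m^2 + 5*m + 4) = m*(m + 4)*(m + 1)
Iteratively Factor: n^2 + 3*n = (n)*(n + 3)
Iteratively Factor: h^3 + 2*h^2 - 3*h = (h + 3)*(h^2 - h) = h*(h + 3)*(h - 1)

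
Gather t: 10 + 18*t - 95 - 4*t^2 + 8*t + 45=-4*t^2 + 26*t - 40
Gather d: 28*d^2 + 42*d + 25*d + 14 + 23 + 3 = 28*d^2 + 67*d + 40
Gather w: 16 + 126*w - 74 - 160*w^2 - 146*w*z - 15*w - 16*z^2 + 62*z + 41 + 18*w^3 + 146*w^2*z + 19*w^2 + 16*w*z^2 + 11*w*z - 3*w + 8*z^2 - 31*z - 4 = 18*w^3 + w^2*(146*z - 141) + w*(16*z^2 - 135*z + 108) - 8*z^2 + 31*z - 21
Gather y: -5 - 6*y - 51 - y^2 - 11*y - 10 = -y^2 - 17*y - 66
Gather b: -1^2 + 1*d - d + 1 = 0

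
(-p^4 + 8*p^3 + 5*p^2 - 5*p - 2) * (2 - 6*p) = 6*p^5 - 50*p^4 - 14*p^3 + 40*p^2 + 2*p - 4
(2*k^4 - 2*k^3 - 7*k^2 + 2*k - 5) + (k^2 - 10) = 2*k^4 - 2*k^3 - 6*k^2 + 2*k - 15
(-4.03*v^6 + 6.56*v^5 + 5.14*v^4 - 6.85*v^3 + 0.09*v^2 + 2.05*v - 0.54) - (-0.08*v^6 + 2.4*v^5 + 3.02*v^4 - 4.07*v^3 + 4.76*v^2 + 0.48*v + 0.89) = -3.95*v^6 + 4.16*v^5 + 2.12*v^4 - 2.78*v^3 - 4.67*v^2 + 1.57*v - 1.43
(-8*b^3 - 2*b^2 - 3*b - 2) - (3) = -8*b^3 - 2*b^2 - 3*b - 5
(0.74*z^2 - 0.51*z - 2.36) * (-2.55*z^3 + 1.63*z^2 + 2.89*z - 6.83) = -1.887*z^5 + 2.5067*z^4 + 7.3253*z^3 - 10.3749*z^2 - 3.3371*z + 16.1188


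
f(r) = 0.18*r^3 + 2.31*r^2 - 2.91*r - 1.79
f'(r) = 0.54*r^2 + 4.62*r - 2.91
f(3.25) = 19.33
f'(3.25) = 17.81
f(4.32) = 43.26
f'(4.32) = 27.13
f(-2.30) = 14.93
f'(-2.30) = -10.68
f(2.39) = 6.91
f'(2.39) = 11.22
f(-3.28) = 26.25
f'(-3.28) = -12.25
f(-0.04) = -1.67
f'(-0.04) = -3.09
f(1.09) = -1.98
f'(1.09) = 2.77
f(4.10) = 37.52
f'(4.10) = 25.11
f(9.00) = 290.35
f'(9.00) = 82.41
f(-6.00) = 59.95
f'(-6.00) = -11.19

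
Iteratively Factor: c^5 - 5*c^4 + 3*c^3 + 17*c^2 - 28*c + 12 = (c + 2)*(c^4 - 7*c^3 + 17*c^2 - 17*c + 6) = (c - 3)*(c + 2)*(c^3 - 4*c^2 + 5*c - 2) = (c - 3)*(c - 1)*(c + 2)*(c^2 - 3*c + 2) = (c - 3)*(c - 2)*(c - 1)*(c + 2)*(c - 1)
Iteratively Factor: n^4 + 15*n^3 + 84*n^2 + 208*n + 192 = (n + 4)*(n^3 + 11*n^2 + 40*n + 48) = (n + 4)^2*(n^2 + 7*n + 12) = (n + 4)^3*(n + 3)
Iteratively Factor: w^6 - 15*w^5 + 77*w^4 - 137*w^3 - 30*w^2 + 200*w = (w + 1)*(w^5 - 16*w^4 + 93*w^3 - 230*w^2 + 200*w) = (w - 2)*(w + 1)*(w^4 - 14*w^3 + 65*w^2 - 100*w) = (w - 5)*(w - 2)*(w + 1)*(w^3 - 9*w^2 + 20*w) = (w - 5)^2*(w - 2)*(w + 1)*(w^2 - 4*w) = (w - 5)^2*(w - 4)*(w - 2)*(w + 1)*(w)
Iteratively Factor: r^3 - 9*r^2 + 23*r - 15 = (r - 5)*(r^2 - 4*r + 3) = (r - 5)*(r - 1)*(r - 3)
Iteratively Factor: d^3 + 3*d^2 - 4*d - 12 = (d + 2)*(d^2 + d - 6) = (d + 2)*(d + 3)*(d - 2)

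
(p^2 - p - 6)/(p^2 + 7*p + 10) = (p - 3)/(p + 5)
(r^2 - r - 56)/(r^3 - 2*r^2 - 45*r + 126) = (r - 8)/(r^2 - 9*r + 18)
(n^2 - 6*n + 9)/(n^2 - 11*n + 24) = (n - 3)/(n - 8)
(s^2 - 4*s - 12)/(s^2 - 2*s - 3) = (-s^2 + 4*s + 12)/(-s^2 + 2*s + 3)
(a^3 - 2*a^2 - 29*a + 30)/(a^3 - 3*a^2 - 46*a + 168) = (a^2 + 4*a - 5)/(a^2 + 3*a - 28)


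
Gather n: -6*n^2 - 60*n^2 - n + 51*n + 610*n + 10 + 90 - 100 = -66*n^2 + 660*n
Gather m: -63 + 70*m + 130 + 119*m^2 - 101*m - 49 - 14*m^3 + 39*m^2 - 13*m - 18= -14*m^3 + 158*m^2 - 44*m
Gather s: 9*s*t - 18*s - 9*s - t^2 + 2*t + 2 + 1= s*(9*t - 27) - t^2 + 2*t + 3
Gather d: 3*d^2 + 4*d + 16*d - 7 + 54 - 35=3*d^2 + 20*d + 12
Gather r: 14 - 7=7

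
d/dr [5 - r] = -1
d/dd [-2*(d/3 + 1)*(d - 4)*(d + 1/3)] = -2*d^2 + 8*d/9 + 74/9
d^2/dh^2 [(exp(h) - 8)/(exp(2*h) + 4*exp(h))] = (exp(3*h) - 36*exp(2*h) - 96*exp(h) - 128)*exp(-h)/(exp(3*h) + 12*exp(2*h) + 48*exp(h) + 64)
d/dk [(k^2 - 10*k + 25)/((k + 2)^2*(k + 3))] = (-k^3 + 22*k^2 - 33*k - 260)/(k^5 + 12*k^4 + 57*k^3 + 134*k^2 + 156*k + 72)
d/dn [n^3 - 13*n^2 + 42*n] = 3*n^2 - 26*n + 42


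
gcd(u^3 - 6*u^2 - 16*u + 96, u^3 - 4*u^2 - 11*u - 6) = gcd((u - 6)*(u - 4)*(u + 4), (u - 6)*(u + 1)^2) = u - 6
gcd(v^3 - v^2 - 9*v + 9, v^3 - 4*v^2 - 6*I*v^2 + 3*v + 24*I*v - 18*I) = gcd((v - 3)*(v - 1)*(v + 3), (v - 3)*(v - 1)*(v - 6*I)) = v^2 - 4*v + 3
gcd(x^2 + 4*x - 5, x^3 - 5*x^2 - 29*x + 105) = x + 5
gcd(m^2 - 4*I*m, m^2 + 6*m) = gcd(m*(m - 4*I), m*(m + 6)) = m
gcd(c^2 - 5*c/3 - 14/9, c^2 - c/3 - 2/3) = c + 2/3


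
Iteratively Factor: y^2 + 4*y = (y + 4)*(y)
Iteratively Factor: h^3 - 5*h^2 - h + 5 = (h - 1)*(h^2 - 4*h - 5) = (h - 1)*(h + 1)*(h - 5)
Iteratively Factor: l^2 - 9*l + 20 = (l - 4)*(l - 5)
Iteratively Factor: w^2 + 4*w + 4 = (w + 2)*(w + 2)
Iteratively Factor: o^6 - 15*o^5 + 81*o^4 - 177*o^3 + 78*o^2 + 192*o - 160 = (o - 1)*(o^5 - 14*o^4 + 67*o^3 - 110*o^2 - 32*o + 160) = (o - 1)*(o + 1)*(o^4 - 15*o^3 + 82*o^2 - 192*o + 160) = (o - 2)*(o - 1)*(o + 1)*(o^3 - 13*o^2 + 56*o - 80) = (o - 5)*(o - 2)*(o - 1)*(o + 1)*(o^2 - 8*o + 16) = (o - 5)*(o - 4)*(o - 2)*(o - 1)*(o + 1)*(o - 4)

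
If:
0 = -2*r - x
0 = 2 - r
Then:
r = 2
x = -4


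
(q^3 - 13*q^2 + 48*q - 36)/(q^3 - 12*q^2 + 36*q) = (q - 1)/q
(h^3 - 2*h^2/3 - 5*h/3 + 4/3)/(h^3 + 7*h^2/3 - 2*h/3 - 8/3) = (h - 1)/(h + 2)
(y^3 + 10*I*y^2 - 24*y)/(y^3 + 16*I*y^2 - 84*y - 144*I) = y/(y + 6*I)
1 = 1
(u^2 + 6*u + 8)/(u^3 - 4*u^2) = (u^2 + 6*u + 8)/(u^2*(u - 4))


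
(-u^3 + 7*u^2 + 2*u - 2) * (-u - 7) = u^4 - 51*u^2 - 12*u + 14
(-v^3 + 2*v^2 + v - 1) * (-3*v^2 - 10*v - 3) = 3*v^5 + 4*v^4 - 20*v^3 - 13*v^2 + 7*v + 3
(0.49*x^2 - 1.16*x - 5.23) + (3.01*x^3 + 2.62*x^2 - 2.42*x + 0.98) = 3.01*x^3 + 3.11*x^2 - 3.58*x - 4.25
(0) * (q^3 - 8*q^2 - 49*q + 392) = 0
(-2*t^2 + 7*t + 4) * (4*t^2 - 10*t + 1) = -8*t^4 + 48*t^3 - 56*t^2 - 33*t + 4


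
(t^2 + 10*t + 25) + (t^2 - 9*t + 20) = 2*t^2 + t + 45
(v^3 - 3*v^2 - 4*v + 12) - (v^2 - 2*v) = v^3 - 4*v^2 - 2*v + 12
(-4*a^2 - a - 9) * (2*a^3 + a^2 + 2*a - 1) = -8*a^5 - 6*a^4 - 27*a^3 - 7*a^2 - 17*a + 9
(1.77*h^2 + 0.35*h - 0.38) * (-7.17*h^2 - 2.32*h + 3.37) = -12.6909*h^4 - 6.6159*h^3 + 7.8775*h^2 + 2.0611*h - 1.2806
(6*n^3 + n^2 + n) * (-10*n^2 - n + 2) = -60*n^5 - 16*n^4 + n^3 + n^2 + 2*n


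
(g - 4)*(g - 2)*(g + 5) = g^3 - g^2 - 22*g + 40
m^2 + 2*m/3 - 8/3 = (m - 4/3)*(m + 2)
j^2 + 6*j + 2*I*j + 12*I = (j + 6)*(j + 2*I)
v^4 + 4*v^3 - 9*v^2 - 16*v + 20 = (v - 2)*(v - 1)*(v + 2)*(v + 5)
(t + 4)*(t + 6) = t^2 + 10*t + 24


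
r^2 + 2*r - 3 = (r - 1)*(r + 3)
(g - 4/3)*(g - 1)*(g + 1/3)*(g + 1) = g^4 - g^3 - 13*g^2/9 + g + 4/9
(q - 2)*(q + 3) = q^2 + q - 6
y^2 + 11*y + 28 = (y + 4)*(y + 7)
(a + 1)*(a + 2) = a^2 + 3*a + 2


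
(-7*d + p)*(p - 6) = -7*d*p + 42*d + p^2 - 6*p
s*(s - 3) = s^2 - 3*s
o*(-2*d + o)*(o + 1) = -2*d*o^2 - 2*d*o + o^3 + o^2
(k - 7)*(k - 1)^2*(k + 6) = k^4 - 3*k^3 - 39*k^2 + 83*k - 42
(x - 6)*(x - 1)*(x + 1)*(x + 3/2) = x^4 - 9*x^3/2 - 10*x^2 + 9*x/2 + 9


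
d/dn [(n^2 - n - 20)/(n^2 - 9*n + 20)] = -8/(n^2 - 8*n + 16)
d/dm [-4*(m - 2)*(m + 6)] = -8*m - 16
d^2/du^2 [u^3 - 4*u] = 6*u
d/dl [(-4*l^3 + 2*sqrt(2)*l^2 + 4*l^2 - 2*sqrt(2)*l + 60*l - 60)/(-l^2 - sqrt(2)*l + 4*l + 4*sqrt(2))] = 2*(2*l^4 - 16*l^3 + 4*sqrt(2)*l^3 - 23*sqrt(2)*l^2 + 36*l^2 - 44*l + 16*sqrt(2)*l + 112 + 90*sqrt(2))/(l^4 - 8*l^3 + 2*sqrt(2)*l^3 - 16*sqrt(2)*l^2 + 18*l^2 - 16*l + 32*sqrt(2)*l + 32)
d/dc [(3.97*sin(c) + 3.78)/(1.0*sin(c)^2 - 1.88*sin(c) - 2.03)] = (-7.56*sin(c) + 1.985*cos(2*c) - 2.9377)*cos(c)/(-1.0*sin(c)^2 + 1.88*sin(c) + 2.03)^2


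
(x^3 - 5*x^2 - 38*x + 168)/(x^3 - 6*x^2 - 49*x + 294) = (x^2 + 2*x - 24)/(x^2 + x - 42)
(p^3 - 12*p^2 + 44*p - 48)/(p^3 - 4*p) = (p^2 - 10*p + 24)/(p*(p + 2))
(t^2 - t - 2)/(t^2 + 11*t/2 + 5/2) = 2*(t^2 - t - 2)/(2*t^2 + 11*t + 5)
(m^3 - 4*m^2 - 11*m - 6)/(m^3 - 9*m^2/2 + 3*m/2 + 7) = 2*(m^2 - 5*m - 6)/(2*m^2 - 11*m + 14)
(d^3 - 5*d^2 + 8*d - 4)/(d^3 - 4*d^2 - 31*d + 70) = (d^2 - 3*d + 2)/(d^2 - 2*d - 35)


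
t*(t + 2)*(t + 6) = t^3 + 8*t^2 + 12*t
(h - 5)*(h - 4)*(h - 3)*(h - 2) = h^4 - 14*h^3 + 71*h^2 - 154*h + 120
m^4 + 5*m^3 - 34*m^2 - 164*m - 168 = (m - 6)*(m + 2)^2*(m + 7)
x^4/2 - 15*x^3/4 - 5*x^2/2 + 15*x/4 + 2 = (x/2 + 1/2)*(x - 8)*(x - 1)*(x + 1/2)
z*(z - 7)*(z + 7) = z^3 - 49*z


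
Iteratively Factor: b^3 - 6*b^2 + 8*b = (b)*(b^2 - 6*b + 8) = b*(b - 2)*(b - 4)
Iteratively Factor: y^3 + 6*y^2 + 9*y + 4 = (y + 1)*(y^2 + 5*y + 4) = (y + 1)*(y + 4)*(y + 1)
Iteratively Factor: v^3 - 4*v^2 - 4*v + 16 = (v + 2)*(v^2 - 6*v + 8) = (v - 2)*(v + 2)*(v - 4)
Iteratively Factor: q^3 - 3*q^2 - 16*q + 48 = (q - 4)*(q^2 + q - 12) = (q - 4)*(q - 3)*(q + 4)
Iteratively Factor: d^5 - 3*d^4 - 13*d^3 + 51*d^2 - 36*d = (d)*(d^4 - 3*d^3 - 13*d^2 + 51*d - 36) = d*(d - 3)*(d^3 - 13*d + 12) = d*(d - 3)*(d - 1)*(d^2 + d - 12) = d*(d - 3)*(d - 1)*(d + 4)*(d - 3)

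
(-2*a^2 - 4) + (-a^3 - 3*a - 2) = -a^3 - 2*a^2 - 3*a - 6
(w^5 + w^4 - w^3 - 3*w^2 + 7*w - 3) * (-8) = -8*w^5 - 8*w^4 + 8*w^3 + 24*w^2 - 56*w + 24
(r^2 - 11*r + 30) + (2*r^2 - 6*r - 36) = 3*r^2 - 17*r - 6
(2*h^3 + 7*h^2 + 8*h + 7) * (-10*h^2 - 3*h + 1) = -20*h^5 - 76*h^4 - 99*h^3 - 87*h^2 - 13*h + 7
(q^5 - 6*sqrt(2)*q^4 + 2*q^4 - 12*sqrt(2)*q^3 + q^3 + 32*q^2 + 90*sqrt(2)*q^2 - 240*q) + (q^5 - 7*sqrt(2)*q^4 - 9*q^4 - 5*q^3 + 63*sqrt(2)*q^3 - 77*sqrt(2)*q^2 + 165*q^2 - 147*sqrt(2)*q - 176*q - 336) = 2*q^5 - 13*sqrt(2)*q^4 - 7*q^4 - 4*q^3 + 51*sqrt(2)*q^3 + 13*sqrt(2)*q^2 + 197*q^2 - 416*q - 147*sqrt(2)*q - 336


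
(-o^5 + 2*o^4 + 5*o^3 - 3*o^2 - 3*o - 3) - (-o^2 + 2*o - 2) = -o^5 + 2*o^4 + 5*o^3 - 2*o^2 - 5*o - 1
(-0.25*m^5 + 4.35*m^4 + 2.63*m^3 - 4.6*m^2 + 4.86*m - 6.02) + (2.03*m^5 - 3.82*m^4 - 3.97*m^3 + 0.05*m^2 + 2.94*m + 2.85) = 1.78*m^5 + 0.53*m^4 - 1.34*m^3 - 4.55*m^2 + 7.8*m - 3.17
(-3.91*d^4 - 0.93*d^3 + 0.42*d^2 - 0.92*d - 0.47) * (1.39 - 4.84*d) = 18.9244*d^5 - 0.9337*d^4 - 3.3255*d^3 + 5.0366*d^2 + 0.996*d - 0.6533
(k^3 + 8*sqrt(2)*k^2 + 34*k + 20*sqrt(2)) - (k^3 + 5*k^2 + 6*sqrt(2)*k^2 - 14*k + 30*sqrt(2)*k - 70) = -5*k^2 + 2*sqrt(2)*k^2 - 30*sqrt(2)*k + 48*k + 20*sqrt(2) + 70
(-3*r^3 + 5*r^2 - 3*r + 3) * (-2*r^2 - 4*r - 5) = 6*r^5 + 2*r^4 + r^3 - 19*r^2 + 3*r - 15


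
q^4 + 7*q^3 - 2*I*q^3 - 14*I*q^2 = q^2*(q + 7)*(q - 2*I)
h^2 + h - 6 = (h - 2)*(h + 3)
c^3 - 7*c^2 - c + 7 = (c - 7)*(c - 1)*(c + 1)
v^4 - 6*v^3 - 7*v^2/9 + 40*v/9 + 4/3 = (v - 6)*(v - 1)*(v + 1/3)*(v + 2/3)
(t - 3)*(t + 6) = t^2 + 3*t - 18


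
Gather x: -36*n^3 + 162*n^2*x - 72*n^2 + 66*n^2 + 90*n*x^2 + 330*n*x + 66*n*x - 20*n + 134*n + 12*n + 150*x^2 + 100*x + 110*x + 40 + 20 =-36*n^3 - 6*n^2 + 126*n + x^2*(90*n + 150) + x*(162*n^2 + 396*n + 210) + 60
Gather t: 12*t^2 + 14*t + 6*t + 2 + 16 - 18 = 12*t^2 + 20*t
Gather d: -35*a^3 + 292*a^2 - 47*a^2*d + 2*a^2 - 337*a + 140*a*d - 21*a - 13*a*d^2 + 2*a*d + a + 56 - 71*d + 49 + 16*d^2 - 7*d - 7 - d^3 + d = -35*a^3 + 294*a^2 - 357*a - d^3 + d^2*(16 - 13*a) + d*(-47*a^2 + 142*a - 77) + 98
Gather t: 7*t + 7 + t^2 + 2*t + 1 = t^2 + 9*t + 8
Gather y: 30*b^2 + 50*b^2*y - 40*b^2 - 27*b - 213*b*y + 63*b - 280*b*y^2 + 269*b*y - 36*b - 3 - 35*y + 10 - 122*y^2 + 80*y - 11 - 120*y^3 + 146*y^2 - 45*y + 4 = -10*b^2 - 120*y^3 + y^2*(24 - 280*b) + y*(50*b^2 + 56*b)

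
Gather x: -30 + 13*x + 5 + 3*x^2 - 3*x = 3*x^2 + 10*x - 25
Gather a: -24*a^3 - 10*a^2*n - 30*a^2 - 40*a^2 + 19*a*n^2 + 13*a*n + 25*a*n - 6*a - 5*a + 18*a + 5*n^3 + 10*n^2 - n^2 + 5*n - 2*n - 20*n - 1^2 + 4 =-24*a^3 + a^2*(-10*n - 70) + a*(19*n^2 + 38*n + 7) + 5*n^3 + 9*n^2 - 17*n + 3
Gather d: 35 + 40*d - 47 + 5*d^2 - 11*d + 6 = 5*d^2 + 29*d - 6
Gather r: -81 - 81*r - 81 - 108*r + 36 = -189*r - 126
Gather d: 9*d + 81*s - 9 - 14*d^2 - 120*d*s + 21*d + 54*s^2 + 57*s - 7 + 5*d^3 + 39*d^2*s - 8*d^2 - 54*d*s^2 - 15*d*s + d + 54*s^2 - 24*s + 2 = 5*d^3 + d^2*(39*s - 22) + d*(-54*s^2 - 135*s + 31) + 108*s^2 + 114*s - 14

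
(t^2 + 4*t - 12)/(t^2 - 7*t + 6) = (t^2 + 4*t - 12)/(t^2 - 7*t + 6)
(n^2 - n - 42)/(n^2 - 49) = (n + 6)/(n + 7)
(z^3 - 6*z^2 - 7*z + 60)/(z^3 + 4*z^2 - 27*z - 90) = (z - 4)/(z + 6)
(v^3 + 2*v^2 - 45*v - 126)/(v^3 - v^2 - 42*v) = (v + 3)/v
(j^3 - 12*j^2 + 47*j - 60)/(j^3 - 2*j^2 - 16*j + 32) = (j^2 - 8*j + 15)/(j^2 + 2*j - 8)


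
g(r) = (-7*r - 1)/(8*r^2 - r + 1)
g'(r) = (1 - 16*r)*(-7*r - 1)/(8*r^2 - r + 1)^2 - 7/(8*r^2 - r + 1) = (-56*r^2 + 7*r + (7*r + 1)*(16*r - 1) - 7)/(8*r^2 - r + 1)^2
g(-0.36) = 0.63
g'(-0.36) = -1.13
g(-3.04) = 0.26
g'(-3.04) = 0.08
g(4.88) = -0.19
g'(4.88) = 0.04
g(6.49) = -0.14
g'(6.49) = 0.02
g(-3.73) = 0.22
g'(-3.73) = 0.05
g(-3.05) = 0.26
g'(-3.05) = 0.08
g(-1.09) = 0.57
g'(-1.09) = 0.31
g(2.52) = -0.38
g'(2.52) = 0.16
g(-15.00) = 0.06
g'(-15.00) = 0.00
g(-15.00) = 0.06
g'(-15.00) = 0.00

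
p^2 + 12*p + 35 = (p + 5)*(p + 7)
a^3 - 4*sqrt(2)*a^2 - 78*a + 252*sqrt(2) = (a - 7*sqrt(2))*(a - 3*sqrt(2))*(a + 6*sqrt(2))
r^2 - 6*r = r*(r - 6)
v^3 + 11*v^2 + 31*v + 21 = (v + 1)*(v + 3)*(v + 7)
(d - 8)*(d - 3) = d^2 - 11*d + 24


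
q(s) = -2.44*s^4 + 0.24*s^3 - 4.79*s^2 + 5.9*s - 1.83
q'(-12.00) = 17089.82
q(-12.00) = -51772.95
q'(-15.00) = 33251.60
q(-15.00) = -125503.08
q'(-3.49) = 462.99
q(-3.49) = -452.95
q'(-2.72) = 233.69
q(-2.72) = -191.70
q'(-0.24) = 8.38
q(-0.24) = -3.53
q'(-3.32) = 402.80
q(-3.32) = -379.44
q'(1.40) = -32.88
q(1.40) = -11.67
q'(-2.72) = 233.69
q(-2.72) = -191.70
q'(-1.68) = 70.30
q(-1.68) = -45.84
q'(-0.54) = 12.82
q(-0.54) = -6.66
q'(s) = -9.76*s^3 + 0.72*s^2 - 9.58*s + 5.9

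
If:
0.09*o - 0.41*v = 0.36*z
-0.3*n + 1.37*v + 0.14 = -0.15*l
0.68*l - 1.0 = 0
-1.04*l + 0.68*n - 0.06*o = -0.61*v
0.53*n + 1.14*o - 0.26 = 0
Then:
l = 1.47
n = 2.02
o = -0.71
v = 0.18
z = -0.38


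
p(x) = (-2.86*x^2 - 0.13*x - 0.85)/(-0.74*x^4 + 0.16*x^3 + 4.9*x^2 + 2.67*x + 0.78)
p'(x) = (-5.72*x - 0.13)/(-0.74*x^4 + 0.16*x^3 + 4.9*x^2 + 2.67*x + 0.78) + (-2.86*x^2 - 0.13*x - 0.85)*(2.96*x^3 - 0.48*x^2 - 9.8*x - 2.67)/(-0.74*x^4 + 0.16*x^3 + 4.9*x^2 + 2.67*x + 0.78)^2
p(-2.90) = 1.12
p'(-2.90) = 1.81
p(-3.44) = 0.57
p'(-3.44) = 0.57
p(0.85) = -0.48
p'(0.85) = -0.07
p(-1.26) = -1.74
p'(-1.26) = 0.62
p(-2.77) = 1.40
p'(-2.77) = 2.71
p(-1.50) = -2.02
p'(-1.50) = 1.85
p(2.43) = -1.42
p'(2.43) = -2.58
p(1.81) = -0.71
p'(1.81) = -0.50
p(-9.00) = 0.05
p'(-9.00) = 0.01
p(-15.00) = 0.02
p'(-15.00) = 0.00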